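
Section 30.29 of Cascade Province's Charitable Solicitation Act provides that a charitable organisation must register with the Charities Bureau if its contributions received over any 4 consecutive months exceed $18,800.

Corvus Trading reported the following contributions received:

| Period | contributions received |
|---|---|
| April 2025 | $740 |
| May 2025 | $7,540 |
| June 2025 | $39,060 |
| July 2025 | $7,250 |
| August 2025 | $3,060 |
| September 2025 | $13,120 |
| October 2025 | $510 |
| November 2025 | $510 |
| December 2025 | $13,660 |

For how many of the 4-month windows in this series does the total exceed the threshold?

5

April 2025–July 2025: $740 + $7,540 + $39,060 + $7,250 = $54,590 (over)
May 2025–August 2025: $7,540 + $39,060 + $7,250 + $3,060 = $56,910 (over)
June 2025–September 2025: $39,060 + $7,250 + $3,060 + $13,120 = $62,490 (over)
July 2025–October 2025: $7,250 + $3,060 + $13,120 + $510 = $23,940 (over)
August 2025–November 2025: $3,060 + $13,120 + $510 + $510 = $17,200 (under)
September 2025–December 2025: $13,120 + $510 + $510 + $13,660 = $27,800 (over)
5 windows exceed the threshold.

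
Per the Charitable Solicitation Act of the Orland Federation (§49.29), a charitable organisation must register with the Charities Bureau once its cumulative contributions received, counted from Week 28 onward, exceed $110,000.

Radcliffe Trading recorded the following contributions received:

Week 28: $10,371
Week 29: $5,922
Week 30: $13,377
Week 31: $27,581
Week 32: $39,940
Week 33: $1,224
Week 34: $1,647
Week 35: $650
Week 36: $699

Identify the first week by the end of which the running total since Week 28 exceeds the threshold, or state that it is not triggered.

Through Week 28: $10,371
Through Week 29: $16,293
Through Week 30: $29,670
Through Week 31: $57,251
Through Week 32: $97,191
Through Week 33: $98,415
Through Week 34: $100,062
Through Week 35: $100,712
Through Week 36: $101,411
Final cumulative total $101,411 ≤ $110,000; the threshold is never exceeded.

Not triggered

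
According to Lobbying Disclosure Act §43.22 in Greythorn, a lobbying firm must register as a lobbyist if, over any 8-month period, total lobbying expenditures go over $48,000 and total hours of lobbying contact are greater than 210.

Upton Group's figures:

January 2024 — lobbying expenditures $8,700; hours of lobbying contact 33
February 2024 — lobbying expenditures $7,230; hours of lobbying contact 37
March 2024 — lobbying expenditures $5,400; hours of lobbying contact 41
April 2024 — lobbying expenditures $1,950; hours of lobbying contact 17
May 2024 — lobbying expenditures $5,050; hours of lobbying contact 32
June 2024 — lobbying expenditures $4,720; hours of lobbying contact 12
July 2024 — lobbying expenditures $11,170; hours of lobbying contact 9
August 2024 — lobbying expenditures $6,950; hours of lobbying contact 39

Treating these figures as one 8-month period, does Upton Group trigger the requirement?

Total lobbying expenditures: $8,700 + $7,230 + $5,400 + $1,950 + $5,050 + $4,720 + $11,170 + $6,950 = $51,170 (> $48,000).
Total hours of lobbying contact: 33 + 37 + 41 + 17 + 32 + 12 + 9 + 39 = 220 (> 210).
The test is 'and': both thresholds are exceeded.

Yes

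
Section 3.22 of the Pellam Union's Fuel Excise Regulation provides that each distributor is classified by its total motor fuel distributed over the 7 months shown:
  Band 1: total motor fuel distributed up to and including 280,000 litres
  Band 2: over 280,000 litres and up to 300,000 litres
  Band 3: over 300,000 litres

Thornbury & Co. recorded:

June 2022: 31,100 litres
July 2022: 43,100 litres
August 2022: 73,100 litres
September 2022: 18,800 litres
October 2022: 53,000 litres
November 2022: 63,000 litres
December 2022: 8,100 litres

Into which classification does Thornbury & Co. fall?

Total motor fuel distributed: 31,100 litres + 43,100 litres + 73,100 litres + 18,800 litres + 53,000 litres + 63,000 litres + 8,100 litres = 290,200 litres.
280,000 litres < 290,200 litres ≤ 300,000 litres, so Band 2 applies.

Band 2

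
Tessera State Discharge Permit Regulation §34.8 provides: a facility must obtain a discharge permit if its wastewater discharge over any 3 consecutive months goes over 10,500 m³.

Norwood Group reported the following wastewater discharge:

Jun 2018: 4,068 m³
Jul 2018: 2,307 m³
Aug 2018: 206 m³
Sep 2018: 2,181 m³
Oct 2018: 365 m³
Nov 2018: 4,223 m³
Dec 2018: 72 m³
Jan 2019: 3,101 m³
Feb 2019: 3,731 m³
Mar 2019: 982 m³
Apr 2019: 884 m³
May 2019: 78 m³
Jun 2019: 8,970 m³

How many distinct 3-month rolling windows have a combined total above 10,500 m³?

Jun 2018–Aug 2018: 4,068 m³ + 2,307 m³ + 206 m³ = 6,581 m³ (under)
Jul 2018–Sep 2018: 2,307 m³ + 206 m³ + 2,181 m³ = 4,694 m³ (under)
Aug 2018–Oct 2018: 206 m³ + 2,181 m³ + 365 m³ = 2,752 m³ (under)
Sep 2018–Nov 2018: 2,181 m³ + 365 m³ + 4,223 m³ = 6,769 m³ (under)
Oct 2018–Dec 2018: 365 m³ + 4,223 m³ + 72 m³ = 4,660 m³ (under)
Nov 2018–Jan 2019: 4,223 m³ + 72 m³ + 3,101 m³ = 7,396 m³ (under)
Dec 2018–Feb 2019: 72 m³ + 3,101 m³ + 3,731 m³ = 6,904 m³ (under)
Jan 2019–Mar 2019: 3,101 m³ + 3,731 m³ + 982 m³ = 7,814 m³ (under)
Feb 2019–Apr 2019: 3,731 m³ + 982 m³ + 884 m³ = 5,597 m³ (under)
Mar 2019–May 2019: 982 m³ + 884 m³ + 78 m³ = 1,944 m³ (under)
Apr 2019–Jun 2019: 884 m³ + 78 m³ + 8,970 m³ = 9,932 m³ (under)
0 windows exceed the threshold.

0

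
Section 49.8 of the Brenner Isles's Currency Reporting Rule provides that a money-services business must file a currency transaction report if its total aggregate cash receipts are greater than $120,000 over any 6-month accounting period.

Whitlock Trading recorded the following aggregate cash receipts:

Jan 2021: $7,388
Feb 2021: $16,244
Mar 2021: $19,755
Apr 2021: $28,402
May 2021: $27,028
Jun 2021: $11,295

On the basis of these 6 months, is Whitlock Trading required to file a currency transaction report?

Total aggregate cash receipts: $7,388 + $16,244 + $19,755 + $28,402 + $27,028 + $11,295 = $110,112.
$110,112 ≤ $120,000, so the threshold is not exceeded.

No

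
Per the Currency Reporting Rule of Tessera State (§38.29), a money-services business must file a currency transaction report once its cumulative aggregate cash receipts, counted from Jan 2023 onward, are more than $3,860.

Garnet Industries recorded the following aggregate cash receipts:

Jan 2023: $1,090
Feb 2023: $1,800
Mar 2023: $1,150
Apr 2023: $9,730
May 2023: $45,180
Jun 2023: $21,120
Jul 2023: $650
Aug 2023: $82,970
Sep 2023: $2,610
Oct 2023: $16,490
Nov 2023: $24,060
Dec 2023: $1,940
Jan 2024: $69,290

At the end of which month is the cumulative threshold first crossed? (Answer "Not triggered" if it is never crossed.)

Through Jan 2023: $1,090
Through Feb 2023: $2,890
Through Mar 2023: $4,040 ← exceeds threshold

Mar 2023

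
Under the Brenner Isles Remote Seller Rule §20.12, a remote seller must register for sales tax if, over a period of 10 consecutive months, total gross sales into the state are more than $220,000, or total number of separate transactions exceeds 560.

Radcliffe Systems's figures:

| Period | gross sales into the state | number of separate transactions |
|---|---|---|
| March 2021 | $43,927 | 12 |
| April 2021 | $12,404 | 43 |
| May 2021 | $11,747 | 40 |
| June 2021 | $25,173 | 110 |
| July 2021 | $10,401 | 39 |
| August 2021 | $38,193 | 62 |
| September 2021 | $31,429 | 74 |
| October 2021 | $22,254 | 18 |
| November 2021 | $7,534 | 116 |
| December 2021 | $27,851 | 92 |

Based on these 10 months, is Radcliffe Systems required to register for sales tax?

Yes

Total gross sales into the state: $43,927 + $12,404 + $11,747 + $25,173 + $10,401 + $38,193 + $31,429 + $22,254 + $7,534 + $27,851 = $230,913 (> $220,000).
Total number of separate transactions: 12 + 43 + 40 + 110 + 39 + 62 + 74 + 18 + 116 + 92 = 606 (> 560).
The test is 'or': at least one threshold is exceeded.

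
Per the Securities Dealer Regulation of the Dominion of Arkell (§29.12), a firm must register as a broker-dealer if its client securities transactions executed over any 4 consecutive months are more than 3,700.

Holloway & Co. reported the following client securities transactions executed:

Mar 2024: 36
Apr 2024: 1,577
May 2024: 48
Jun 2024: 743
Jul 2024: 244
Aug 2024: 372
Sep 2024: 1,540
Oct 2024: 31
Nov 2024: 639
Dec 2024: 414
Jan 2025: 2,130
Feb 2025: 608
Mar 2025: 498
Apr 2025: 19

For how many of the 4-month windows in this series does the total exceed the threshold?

Mar 2024–Jun 2024: 36 + 1,577 + 48 + 743 = 2,404 (under)
Apr 2024–Jul 2024: 1,577 + 48 + 743 + 244 = 2,612 (under)
May 2024–Aug 2024: 48 + 743 + 244 + 372 = 1,407 (under)
Jun 2024–Sep 2024: 743 + 244 + 372 + 1,540 = 2,899 (under)
Jul 2024–Oct 2024: 244 + 372 + 1,540 + 31 = 2,187 (under)
Aug 2024–Nov 2024: 372 + 1,540 + 31 + 639 = 2,582 (under)
Sep 2024–Dec 2024: 1,540 + 31 + 639 + 414 = 2,624 (under)
Oct 2024–Jan 2025: 31 + 639 + 414 + 2,130 = 3,214 (under)
Nov 2024–Feb 2025: 639 + 414 + 2,130 + 608 = 3,791 (over)
Dec 2024–Mar 2025: 414 + 2,130 + 608 + 498 = 3,650 (under)
Jan 2025–Apr 2025: 2,130 + 608 + 498 + 19 = 3,255 (under)
1 window exceeds the threshold.

1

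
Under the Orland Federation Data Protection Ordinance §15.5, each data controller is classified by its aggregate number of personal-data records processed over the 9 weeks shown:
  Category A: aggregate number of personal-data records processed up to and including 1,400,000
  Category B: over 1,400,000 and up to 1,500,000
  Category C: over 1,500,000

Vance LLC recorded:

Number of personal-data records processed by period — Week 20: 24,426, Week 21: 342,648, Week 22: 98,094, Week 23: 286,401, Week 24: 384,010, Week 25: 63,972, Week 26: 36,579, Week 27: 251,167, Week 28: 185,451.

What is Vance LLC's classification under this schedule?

Aggregate number of personal-data records processed: 24,426 + 342,648 + 98,094 + 286,401 + 384,010 + 63,972 + 36,579 + 251,167 + 185,451 = 1,672,748.
1,672,748 > 1,500,000, so Category C applies.

Category C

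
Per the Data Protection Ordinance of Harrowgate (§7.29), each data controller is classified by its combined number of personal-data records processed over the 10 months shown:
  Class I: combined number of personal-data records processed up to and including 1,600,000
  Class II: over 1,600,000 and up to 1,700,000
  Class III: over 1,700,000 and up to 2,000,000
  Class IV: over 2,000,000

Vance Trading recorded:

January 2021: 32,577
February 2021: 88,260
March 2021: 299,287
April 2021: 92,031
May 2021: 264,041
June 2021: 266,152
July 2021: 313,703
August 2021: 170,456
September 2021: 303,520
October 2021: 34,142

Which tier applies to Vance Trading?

Class III

Combined number of personal-data records processed: 32,577 + 88,260 + 299,287 + 92,031 + 264,041 + 266,152 + 313,703 + 170,456 + 303,520 + 34,142 = 1,864,169.
1,700,000 < 1,864,169 ≤ 2,000,000, so Class III applies.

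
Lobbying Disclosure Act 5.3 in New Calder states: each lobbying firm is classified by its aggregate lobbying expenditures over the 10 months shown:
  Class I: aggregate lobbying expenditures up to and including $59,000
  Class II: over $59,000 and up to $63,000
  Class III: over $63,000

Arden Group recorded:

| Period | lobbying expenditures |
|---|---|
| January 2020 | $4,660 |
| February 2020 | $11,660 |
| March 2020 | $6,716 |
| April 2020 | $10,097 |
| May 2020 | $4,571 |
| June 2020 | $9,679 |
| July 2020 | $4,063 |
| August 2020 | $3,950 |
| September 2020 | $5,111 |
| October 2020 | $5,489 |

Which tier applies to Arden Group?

Class III

Aggregate lobbying expenditures: $4,660 + $11,660 + $6,716 + $10,097 + $4,571 + $9,679 + $4,063 + $3,950 + $5,111 + $5,489 = $65,996.
$65,996 > $63,000, so Class III applies.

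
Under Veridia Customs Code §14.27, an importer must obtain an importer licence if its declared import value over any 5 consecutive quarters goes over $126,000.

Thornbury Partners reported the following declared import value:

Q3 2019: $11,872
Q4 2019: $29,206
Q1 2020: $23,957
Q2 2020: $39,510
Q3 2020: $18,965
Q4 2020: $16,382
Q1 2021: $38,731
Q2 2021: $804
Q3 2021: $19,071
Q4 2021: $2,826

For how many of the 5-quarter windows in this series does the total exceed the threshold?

Q3 2019–Q3 2020: $11,872 + $29,206 + $23,957 + $39,510 + $18,965 = $123,510 (under)
Q4 2019–Q4 2020: $29,206 + $23,957 + $39,510 + $18,965 + $16,382 = $128,020 (over)
Q1 2020–Q1 2021: $23,957 + $39,510 + $18,965 + $16,382 + $38,731 = $137,545 (over)
Q2 2020–Q2 2021: $39,510 + $18,965 + $16,382 + $38,731 + $804 = $114,392 (under)
Q3 2020–Q3 2021: $18,965 + $16,382 + $38,731 + $804 + $19,071 = $93,953 (under)
Q4 2020–Q4 2021: $16,382 + $38,731 + $804 + $19,071 + $2,826 = $77,814 (under)
2 windows exceed the threshold.

2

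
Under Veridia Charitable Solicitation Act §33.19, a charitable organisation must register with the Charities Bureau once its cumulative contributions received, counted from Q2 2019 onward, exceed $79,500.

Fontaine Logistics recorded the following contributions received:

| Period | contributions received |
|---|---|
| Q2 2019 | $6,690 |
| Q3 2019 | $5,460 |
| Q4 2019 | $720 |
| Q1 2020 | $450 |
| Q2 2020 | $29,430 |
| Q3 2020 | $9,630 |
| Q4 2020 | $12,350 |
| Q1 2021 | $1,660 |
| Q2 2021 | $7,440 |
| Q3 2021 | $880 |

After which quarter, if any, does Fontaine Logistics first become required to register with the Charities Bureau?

Through Q2 2019: $6,690
Through Q3 2019: $12,150
Through Q4 2019: $12,870
Through Q1 2020: $13,320
Through Q2 2020: $42,750
Through Q3 2020: $52,380
Through Q4 2020: $64,730
Through Q1 2021: $66,390
Through Q2 2021: $73,830
Through Q3 2021: $74,710
Final cumulative total $74,710 ≤ $79,500; the threshold is never exceeded.

Not triggered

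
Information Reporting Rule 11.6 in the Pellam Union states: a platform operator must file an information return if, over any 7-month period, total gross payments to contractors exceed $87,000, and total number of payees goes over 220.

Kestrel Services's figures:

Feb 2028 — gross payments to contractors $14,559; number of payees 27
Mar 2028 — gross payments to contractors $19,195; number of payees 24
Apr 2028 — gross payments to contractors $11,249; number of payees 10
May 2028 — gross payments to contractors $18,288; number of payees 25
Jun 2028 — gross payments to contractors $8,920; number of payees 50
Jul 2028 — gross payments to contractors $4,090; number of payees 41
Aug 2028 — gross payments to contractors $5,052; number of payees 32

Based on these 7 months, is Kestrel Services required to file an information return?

Total gross payments to contractors: $14,559 + $19,195 + $11,249 + $18,288 + $8,920 + $4,090 + $5,052 = $81,353 (≤ $87,000).
Total number of payees: 27 + 24 + 10 + 25 + 50 + 41 + 32 = 209 (≤ 220).
The test is 'and': the rule requires both, and at least one is not exceeded.

No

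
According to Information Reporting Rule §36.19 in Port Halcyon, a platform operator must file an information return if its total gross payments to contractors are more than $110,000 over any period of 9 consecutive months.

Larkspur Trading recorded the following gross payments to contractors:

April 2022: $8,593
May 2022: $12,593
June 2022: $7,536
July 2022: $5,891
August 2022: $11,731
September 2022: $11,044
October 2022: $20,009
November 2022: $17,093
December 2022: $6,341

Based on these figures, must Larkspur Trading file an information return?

No

Total gross payments to contractors: $8,593 + $12,593 + $7,536 + $5,891 + $11,731 + $11,044 + $20,009 + $17,093 + $6,341 = $100,831.
$100,831 ≤ $110,000, so the threshold is not exceeded.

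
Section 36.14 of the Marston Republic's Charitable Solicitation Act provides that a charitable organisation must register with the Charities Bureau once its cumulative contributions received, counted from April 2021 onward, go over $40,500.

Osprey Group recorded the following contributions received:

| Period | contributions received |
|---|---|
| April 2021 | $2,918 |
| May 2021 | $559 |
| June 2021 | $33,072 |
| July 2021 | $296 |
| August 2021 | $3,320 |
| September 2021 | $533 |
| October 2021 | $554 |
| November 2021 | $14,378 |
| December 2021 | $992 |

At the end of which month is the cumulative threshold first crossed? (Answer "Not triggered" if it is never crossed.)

Through April 2021: $2,918
Through May 2021: $3,477
Through June 2021: $36,549
Through July 2021: $36,845
Through August 2021: $40,165
Through September 2021: $40,698 ← exceeds threshold

September 2021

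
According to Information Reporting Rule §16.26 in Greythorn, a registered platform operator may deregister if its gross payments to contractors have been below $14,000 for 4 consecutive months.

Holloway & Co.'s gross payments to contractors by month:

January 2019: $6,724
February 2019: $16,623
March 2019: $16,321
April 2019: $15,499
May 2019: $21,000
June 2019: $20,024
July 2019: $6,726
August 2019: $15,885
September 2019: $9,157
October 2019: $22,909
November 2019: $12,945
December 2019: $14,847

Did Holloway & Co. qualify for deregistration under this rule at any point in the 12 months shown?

Months below $14,000: January 2019, July 2019, September 2019, November 2019.
Longest run of consecutive months below the threshold: 1.
1 < 4, so Holloway & Co. never became eligible.

No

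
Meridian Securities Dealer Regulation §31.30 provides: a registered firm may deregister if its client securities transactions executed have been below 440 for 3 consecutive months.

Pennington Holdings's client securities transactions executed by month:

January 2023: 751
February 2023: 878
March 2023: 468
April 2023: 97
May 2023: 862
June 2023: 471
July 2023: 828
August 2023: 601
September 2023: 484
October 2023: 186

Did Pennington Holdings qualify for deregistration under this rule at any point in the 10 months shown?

Months below 440: April 2023, October 2023.
Longest run of consecutive months below the threshold: 1.
1 < 3, so Pennington Holdings never became eligible.

No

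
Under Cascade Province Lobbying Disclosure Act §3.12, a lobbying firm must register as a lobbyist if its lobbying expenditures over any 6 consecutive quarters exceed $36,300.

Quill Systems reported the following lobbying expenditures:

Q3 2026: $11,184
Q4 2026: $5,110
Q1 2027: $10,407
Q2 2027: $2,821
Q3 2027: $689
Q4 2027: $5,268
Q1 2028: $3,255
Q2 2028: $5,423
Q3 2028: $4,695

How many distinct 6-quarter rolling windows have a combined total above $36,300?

0

Q3 2026–Q4 2027: $11,184 + $5,110 + $10,407 + $2,821 + $689 + $5,268 = $35,479 (under)
Q4 2026–Q1 2028: $5,110 + $10,407 + $2,821 + $689 + $5,268 + $3,255 = $27,550 (under)
Q1 2027–Q2 2028: $10,407 + $2,821 + $689 + $5,268 + $3,255 + $5,423 = $27,863 (under)
Q2 2027–Q3 2028: $2,821 + $689 + $5,268 + $3,255 + $5,423 + $4,695 = $22,151 (under)
0 windows exceed the threshold.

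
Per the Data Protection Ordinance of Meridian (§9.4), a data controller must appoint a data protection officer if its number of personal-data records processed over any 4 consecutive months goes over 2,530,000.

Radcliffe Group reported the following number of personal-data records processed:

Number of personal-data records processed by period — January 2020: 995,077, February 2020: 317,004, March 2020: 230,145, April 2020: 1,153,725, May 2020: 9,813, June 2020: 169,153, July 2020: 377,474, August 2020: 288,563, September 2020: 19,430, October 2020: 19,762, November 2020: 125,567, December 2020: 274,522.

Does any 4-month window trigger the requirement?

January 2020–April 2020: 995,077 + 317,004 + 230,145 + 1,153,725 = 2,695,951 (over)
February 2020–May 2020: 317,004 + 230,145 + 1,153,725 + 9,813 = 1,710,687 (under)
March 2020–June 2020: 230,145 + 1,153,725 + 9,813 + 169,153 = 1,562,836 (under)
April 2020–July 2020: 1,153,725 + 9,813 + 169,153 + 377,474 = 1,710,165 (under)
May 2020–August 2020: 9,813 + 169,153 + 377,474 + 288,563 = 845,003 (under)
June 2020–September 2020: 169,153 + 377,474 + 288,563 + 19,430 = 854,620 (under)
July 2020–October 2020: 377,474 + 288,563 + 19,430 + 19,762 = 705,229 (under)
August 2020–November 2020: 288,563 + 19,430 + 19,762 + 125,567 = 453,322 (under)
September 2020–December 2020: 19,430 + 19,762 + 125,567 + 274,522 = 439,281 (under)
At least one window exceeds 2,530,000.

Yes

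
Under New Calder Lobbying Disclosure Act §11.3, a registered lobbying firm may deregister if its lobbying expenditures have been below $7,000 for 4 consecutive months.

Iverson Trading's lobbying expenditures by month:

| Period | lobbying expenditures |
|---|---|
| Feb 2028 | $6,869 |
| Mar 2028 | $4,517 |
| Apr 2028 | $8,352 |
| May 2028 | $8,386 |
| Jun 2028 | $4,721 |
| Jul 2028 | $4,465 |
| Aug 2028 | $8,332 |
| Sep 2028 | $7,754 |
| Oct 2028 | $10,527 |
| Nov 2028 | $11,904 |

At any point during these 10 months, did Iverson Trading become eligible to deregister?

No

Months below $7,000: Feb 2028, Mar 2028, Jun 2028, Jul 2028.
Longest run of consecutive months below the threshold: 2.
2 < 4, so Iverson Trading never became eligible.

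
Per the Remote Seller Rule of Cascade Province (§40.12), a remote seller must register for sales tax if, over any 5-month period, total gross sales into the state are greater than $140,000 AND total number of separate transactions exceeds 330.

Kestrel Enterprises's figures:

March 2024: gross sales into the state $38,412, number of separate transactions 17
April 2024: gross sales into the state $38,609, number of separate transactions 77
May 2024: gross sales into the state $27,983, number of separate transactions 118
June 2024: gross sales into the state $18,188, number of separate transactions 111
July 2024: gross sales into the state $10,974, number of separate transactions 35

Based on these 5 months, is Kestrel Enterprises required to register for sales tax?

Total gross sales into the state: $38,412 + $38,609 + $27,983 + $18,188 + $10,974 = $134,166 (≤ $140,000).
Total number of separate transactions: 17 + 77 + 118 + 111 + 35 = 358 (> 330).
The test is 'and': the rule requires both, and at least one is not exceeded.

No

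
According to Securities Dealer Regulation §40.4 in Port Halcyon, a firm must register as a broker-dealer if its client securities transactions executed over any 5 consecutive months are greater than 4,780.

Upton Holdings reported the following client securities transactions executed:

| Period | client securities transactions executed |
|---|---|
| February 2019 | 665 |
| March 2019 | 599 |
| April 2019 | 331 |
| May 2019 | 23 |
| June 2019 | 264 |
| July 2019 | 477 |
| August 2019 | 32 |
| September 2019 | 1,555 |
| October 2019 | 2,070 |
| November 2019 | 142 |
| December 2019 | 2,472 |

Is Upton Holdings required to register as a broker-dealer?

Yes

February 2019–June 2019: 665 + 599 + 331 + 23 + 264 = 1,882 (under)
March 2019–July 2019: 599 + 331 + 23 + 264 + 477 = 1,694 (under)
April 2019–August 2019: 331 + 23 + 264 + 477 + 32 = 1,127 (under)
May 2019–September 2019: 23 + 264 + 477 + 32 + 1,555 = 2,351 (under)
June 2019–October 2019: 264 + 477 + 32 + 1,555 + 2,070 = 4,398 (under)
July 2019–November 2019: 477 + 32 + 1,555 + 2,070 + 142 = 4,276 (under)
August 2019–December 2019: 32 + 1,555 + 2,070 + 142 + 2,472 = 6,271 (over)
At least one window exceeds 4,780.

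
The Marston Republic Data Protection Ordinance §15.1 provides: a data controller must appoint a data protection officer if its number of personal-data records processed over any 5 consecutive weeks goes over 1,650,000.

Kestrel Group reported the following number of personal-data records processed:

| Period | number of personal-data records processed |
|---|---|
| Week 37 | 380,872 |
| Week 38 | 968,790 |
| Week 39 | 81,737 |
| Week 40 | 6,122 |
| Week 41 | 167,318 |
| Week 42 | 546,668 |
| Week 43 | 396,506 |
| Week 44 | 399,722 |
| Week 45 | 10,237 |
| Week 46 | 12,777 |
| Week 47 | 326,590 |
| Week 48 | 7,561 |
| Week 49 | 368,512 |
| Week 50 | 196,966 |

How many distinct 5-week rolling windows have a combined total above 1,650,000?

1

Week 37–Week 41: 380,872 + 968,790 + 81,737 + 6,122 + 167,318 = 1,604,839 (under)
Week 38–Week 42: 968,790 + 81,737 + 6,122 + 167,318 + 546,668 = 1,770,635 (over)
Week 39–Week 43: 81,737 + 6,122 + 167,318 + 546,668 + 396,506 = 1,198,351 (under)
Week 40–Week 44: 6,122 + 167,318 + 546,668 + 396,506 + 399,722 = 1,516,336 (under)
Week 41–Week 45: 167,318 + 546,668 + 396,506 + 399,722 + 10,237 = 1,520,451 (under)
Week 42–Week 46: 546,668 + 396,506 + 399,722 + 10,237 + 12,777 = 1,365,910 (under)
Week 43–Week 47: 396,506 + 399,722 + 10,237 + 12,777 + 326,590 = 1,145,832 (under)
Week 44–Week 48: 399,722 + 10,237 + 12,777 + 326,590 + 7,561 = 756,887 (under)
Week 45–Week 49: 10,237 + 12,777 + 326,590 + 7,561 + 368,512 = 725,677 (under)
Week 46–Week 50: 12,777 + 326,590 + 7,561 + 368,512 + 196,966 = 912,406 (under)
1 window exceeds the threshold.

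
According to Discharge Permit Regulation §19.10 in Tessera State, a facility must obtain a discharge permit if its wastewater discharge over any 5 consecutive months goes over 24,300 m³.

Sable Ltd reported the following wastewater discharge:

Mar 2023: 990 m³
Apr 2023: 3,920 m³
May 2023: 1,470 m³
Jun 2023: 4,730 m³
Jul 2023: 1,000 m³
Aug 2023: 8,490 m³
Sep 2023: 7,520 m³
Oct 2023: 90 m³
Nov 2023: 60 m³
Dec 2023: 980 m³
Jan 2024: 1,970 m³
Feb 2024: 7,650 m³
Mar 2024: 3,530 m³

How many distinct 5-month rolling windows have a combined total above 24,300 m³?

Mar 2023–Jul 2023: 990 m³ + 3,920 m³ + 1,470 m³ + 4,730 m³ + 1,000 m³ = 12,110 m³ (under)
Apr 2023–Aug 2023: 3,920 m³ + 1,470 m³ + 4,730 m³ + 1,000 m³ + 8,490 m³ = 19,610 m³ (under)
May 2023–Sep 2023: 1,470 m³ + 4,730 m³ + 1,000 m³ + 8,490 m³ + 7,520 m³ = 23,210 m³ (under)
Jun 2023–Oct 2023: 4,730 m³ + 1,000 m³ + 8,490 m³ + 7,520 m³ + 90 m³ = 21,830 m³ (under)
Jul 2023–Nov 2023: 1,000 m³ + 8,490 m³ + 7,520 m³ + 90 m³ + 60 m³ = 17,160 m³ (under)
Aug 2023–Dec 2023: 8,490 m³ + 7,520 m³ + 90 m³ + 60 m³ + 980 m³ = 17,140 m³ (under)
Sep 2023–Jan 2024: 7,520 m³ + 90 m³ + 60 m³ + 980 m³ + 1,970 m³ = 10,620 m³ (under)
Oct 2023–Feb 2024: 90 m³ + 60 m³ + 980 m³ + 1,970 m³ + 7,650 m³ = 10,750 m³ (under)
Nov 2023–Mar 2024: 60 m³ + 980 m³ + 1,970 m³ + 7,650 m³ + 3,530 m³ = 14,190 m³ (under)
0 windows exceed the threshold.

0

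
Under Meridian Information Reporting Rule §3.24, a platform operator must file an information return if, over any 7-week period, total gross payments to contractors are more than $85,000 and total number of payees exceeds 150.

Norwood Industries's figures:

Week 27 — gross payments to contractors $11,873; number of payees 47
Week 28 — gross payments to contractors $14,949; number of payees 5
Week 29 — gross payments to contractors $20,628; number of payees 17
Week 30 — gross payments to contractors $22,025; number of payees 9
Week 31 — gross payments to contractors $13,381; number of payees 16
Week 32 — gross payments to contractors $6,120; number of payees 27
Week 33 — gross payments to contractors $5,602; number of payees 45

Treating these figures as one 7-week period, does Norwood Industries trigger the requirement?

Total gross payments to contractors: $11,873 + $14,949 + $20,628 + $22,025 + $13,381 + $6,120 + $5,602 = $94,578 (> $85,000).
Total number of payees: 47 + 5 + 17 + 9 + 16 + 27 + 45 = 166 (> 150).
The test is 'and': both thresholds are exceeded.

Yes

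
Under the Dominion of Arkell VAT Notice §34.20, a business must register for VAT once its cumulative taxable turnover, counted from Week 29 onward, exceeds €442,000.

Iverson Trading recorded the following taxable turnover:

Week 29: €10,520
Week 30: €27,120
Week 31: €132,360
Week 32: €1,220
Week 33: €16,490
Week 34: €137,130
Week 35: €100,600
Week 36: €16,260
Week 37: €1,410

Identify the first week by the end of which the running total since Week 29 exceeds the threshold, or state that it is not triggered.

Week 37

Through Week 29: €10,520
Through Week 30: €37,640
Through Week 31: €170,000
Through Week 32: €171,220
Through Week 33: €187,710
Through Week 34: €324,840
Through Week 35: €425,440
Through Week 36: €441,700
Through Week 37: €443,110 ← exceeds threshold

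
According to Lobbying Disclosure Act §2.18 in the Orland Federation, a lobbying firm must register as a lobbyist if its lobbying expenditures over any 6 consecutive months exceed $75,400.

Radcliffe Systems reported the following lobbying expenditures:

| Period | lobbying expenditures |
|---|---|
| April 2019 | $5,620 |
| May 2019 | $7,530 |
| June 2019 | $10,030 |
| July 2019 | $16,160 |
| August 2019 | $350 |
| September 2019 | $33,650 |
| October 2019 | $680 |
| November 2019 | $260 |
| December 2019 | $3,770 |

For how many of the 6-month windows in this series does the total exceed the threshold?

0

April 2019–September 2019: $5,620 + $7,530 + $10,030 + $16,160 + $350 + $33,650 = $73,340 (under)
May 2019–October 2019: $7,530 + $10,030 + $16,160 + $350 + $33,650 + $680 = $68,400 (under)
June 2019–November 2019: $10,030 + $16,160 + $350 + $33,650 + $680 + $260 = $61,130 (under)
July 2019–December 2019: $16,160 + $350 + $33,650 + $680 + $260 + $3,770 = $54,870 (under)
0 windows exceed the threshold.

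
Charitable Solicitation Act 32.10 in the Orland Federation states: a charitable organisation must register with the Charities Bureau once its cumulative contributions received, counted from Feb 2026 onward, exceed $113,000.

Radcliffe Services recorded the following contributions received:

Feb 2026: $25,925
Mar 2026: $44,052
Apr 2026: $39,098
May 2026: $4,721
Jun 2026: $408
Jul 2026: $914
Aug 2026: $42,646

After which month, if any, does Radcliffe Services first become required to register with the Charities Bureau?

May 2026

Through Feb 2026: $25,925
Through Mar 2026: $69,977
Through Apr 2026: $109,075
Through May 2026: $113,796 ← exceeds threshold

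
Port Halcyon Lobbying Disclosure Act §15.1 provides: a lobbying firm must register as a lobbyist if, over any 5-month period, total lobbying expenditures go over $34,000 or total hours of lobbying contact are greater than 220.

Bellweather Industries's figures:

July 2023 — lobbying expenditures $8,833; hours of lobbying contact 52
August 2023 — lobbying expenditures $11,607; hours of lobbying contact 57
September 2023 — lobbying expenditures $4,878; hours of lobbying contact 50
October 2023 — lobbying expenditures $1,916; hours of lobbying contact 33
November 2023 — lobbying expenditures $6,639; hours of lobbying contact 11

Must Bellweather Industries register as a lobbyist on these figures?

Total lobbying expenditures: $8,833 + $11,607 + $4,878 + $1,916 + $6,639 = $33,873 (≤ $34,000).
Total hours of lobbying contact: 52 + 57 + 50 + 33 + 11 = 203 (≤ 220).
The test is 'or': neither threshold is exceeded.

No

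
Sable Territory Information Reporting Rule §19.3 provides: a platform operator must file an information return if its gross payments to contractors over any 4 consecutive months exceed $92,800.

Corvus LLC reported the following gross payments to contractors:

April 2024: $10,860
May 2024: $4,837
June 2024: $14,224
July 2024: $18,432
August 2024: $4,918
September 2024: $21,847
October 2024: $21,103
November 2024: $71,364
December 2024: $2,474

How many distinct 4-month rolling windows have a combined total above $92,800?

2

April 2024–July 2024: $10,860 + $4,837 + $14,224 + $18,432 = $48,353 (under)
May 2024–August 2024: $4,837 + $14,224 + $18,432 + $4,918 = $42,411 (under)
June 2024–September 2024: $14,224 + $18,432 + $4,918 + $21,847 = $59,421 (under)
July 2024–October 2024: $18,432 + $4,918 + $21,847 + $21,103 = $66,300 (under)
August 2024–November 2024: $4,918 + $21,847 + $21,103 + $71,364 = $119,232 (over)
September 2024–December 2024: $21,847 + $21,103 + $71,364 + $2,474 = $116,788 (over)
2 windows exceed the threshold.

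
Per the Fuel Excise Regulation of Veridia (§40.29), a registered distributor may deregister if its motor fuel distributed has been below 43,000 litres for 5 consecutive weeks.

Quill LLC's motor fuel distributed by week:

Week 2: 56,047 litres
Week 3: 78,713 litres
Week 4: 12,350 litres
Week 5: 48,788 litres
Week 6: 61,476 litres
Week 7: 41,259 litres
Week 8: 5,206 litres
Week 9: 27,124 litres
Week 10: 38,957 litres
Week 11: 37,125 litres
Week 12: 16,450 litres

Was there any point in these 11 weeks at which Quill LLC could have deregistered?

Yes

Weeks below 43,000 litres: Week 4, Week 7, Week 8, Week 9, Week 10, Week 11, Week 12.
Longest run of consecutive weeks below the threshold: 6.
6 ≥ 5, so Quill LLC became eligible.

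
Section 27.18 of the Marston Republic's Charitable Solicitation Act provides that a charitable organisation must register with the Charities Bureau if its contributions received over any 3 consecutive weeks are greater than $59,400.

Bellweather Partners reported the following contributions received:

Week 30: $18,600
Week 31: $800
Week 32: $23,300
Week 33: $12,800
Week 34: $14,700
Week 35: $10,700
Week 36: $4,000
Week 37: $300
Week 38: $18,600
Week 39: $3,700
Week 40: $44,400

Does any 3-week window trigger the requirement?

Yes

Week 30–Week 32: $18,600 + $800 + $23,300 = $42,700 (under)
Week 31–Week 33: $800 + $23,300 + $12,800 = $36,900 (under)
Week 32–Week 34: $23,300 + $12,800 + $14,700 = $50,800 (under)
Week 33–Week 35: $12,800 + $14,700 + $10,700 = $38,200 (under)
Week 34–Week 36: $14,700 + $10,700 + $4,000 = $29,400 (under)
Week 35–Week 37: $10,700 + $4,000 + $300 = $15,000 (under)
Week 36–Week 38: $4,000 + $300 + $18,600 = $22,900 (under)
Week 37–Week 39: $300 + $18,600 + $3,700 = $22,600 (under)
Week 38–Week 40: $18,600 + $3,700 + $44,400 = $66,700 (over)
At least one window exceeds $59,400.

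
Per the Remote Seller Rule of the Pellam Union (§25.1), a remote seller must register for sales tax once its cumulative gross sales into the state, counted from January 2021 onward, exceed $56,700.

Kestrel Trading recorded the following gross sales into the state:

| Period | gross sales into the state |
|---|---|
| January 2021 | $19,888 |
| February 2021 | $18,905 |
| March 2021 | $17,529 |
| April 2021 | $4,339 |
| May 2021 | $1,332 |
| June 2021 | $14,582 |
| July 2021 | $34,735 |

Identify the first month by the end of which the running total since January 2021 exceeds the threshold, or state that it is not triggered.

April 2021

Through January 2021: $19,888
Through February 2021: $38,793
Through March 2021: $56,322
Through April 2021: $60,661 ← exceeds threshold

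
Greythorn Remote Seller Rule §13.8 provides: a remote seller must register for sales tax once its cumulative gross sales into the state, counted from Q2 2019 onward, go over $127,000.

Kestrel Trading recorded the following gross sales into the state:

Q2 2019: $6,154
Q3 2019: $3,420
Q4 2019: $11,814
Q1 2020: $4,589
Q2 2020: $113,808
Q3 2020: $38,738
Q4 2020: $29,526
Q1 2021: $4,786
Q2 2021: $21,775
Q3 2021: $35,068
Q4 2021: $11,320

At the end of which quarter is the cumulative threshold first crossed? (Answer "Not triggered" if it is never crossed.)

Through Q2 2019: $6,154
Through Q3 2019: $9,574
Through Q4 2019: $21,388
Through Q1 2020: $25,977
Through Q2 2020: $139,785 ← exceeds threshold

Q2 2020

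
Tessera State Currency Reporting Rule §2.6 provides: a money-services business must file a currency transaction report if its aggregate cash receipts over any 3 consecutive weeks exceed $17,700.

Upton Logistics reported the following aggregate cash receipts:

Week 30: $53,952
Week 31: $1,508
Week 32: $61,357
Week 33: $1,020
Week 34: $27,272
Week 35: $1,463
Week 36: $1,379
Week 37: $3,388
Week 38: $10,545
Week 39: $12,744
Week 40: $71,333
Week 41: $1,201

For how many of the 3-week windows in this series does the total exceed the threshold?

Week 30–Week 32: $53,952 + $1,508 + $61,357 = $116,817 (over)
Week 31–Week 33: $1,508 + $61,357 + $1,020 = $63,885 (over)
Week 32–Week 34: $61,357 + $1,020 + $27,272 = $89,649 (over)
Week 33–Week 35: $1,020 + $27,272 + $1,463 = $29,755 (over)
Week 34–Week 36: $27,272 + $1,463 + $1,379 = $30,114 (over)
Week 35–Week 37: $1,463 + $1,379 + $3,388 = $6,230 (under)
Week 36–Week 38: $1,379 + $3,388 + $10,545 = $15,312 (under)
Week 37–Week 39: $3,388 + $10,545 + $12,744 = $26,677 (over)
Week 38–Week 40: $10,545 + $12,744 + $71,333 = $94,622 (over)
Week 39–Week 41: $12,744 + $71,333 + $1,201 = $85,278 (over)
8 windows exceed the threshold.

8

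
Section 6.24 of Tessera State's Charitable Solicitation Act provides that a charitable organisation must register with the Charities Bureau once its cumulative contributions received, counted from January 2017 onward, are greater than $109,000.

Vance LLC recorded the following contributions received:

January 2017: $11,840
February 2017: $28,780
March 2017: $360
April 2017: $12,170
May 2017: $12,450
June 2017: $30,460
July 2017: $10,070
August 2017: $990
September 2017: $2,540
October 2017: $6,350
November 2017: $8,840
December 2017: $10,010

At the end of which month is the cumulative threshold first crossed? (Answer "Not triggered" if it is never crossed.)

Through January 2017: $11,840
Through February 2017: $40,620
Through March 2017: $40,980
Through April 2017: $53,150
Through May 2017: $65,600
Through June 2017: $96,060
Through July 2017: $106,130
Through August 2017: $107,120
Through September 2017: $109,660 ← exceeds threshold

September 2017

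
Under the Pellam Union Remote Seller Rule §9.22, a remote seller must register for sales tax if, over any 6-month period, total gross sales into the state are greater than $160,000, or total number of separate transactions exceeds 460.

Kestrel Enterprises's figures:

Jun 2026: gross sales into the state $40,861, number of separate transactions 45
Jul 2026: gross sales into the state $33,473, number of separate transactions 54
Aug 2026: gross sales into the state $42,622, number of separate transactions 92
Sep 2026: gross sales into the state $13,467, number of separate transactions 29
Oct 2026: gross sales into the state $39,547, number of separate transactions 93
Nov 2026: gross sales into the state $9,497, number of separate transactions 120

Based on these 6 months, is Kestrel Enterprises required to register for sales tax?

Total gross sales into the state: $40,861 + $33,473 + $42,622 + $13,467 + $39,547 + $9,497 = $179,467 (> $160,000).
Total number of separate transactions: 45 + 54 + 92 + 29 + 93 + 120 = 433 (≤ 460).
The test is 'or': at least one threshold is exceeded.

Yes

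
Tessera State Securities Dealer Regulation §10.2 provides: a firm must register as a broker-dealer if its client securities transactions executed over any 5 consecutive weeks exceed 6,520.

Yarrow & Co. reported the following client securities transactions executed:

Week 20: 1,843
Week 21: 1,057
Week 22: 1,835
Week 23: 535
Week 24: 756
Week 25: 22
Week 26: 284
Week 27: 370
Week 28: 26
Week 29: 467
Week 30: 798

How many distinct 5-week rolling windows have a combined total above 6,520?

0

Week 20–Week 24: 1,843 + 1,057 + 1,835 + 535 + 756 = 6,026 (under)
Week 21–Week 25: 1,057 + 1,835 + 535 + 756 + 22 = 4,205 (under)
Week 22–Week 26: 1,835 + 535 + 756 + 22 + 284 = 3,432 (under)
Week 23–Week 27: 535 + 756 + 22 + 284 + 370 = 1,967 (under)
Week 24–Week 28: 756 + 22 + 284 + 370 + 26 = 1,458 (under)
Week 25–Week 29: 22 + 284 + 370 + 26 + 467 = 1,169 (under)
Week 26–Week 30: 284 + 370 + 26 + 467 + 798 = 1,945 (under)
0 windows exceed the threshold.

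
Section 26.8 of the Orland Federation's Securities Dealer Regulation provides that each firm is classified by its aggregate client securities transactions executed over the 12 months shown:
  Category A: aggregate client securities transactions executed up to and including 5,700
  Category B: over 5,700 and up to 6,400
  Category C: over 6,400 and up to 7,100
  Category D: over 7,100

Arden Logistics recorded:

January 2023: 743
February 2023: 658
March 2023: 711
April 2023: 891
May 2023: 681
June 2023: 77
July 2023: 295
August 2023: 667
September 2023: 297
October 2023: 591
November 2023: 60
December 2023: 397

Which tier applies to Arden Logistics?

Aggregate client securities transactions executed: 743 + 658 + 711 + 891 + 681 + 77 + 295 + 667 + 297 + 591 + 60 + 397 = 6,068.
5,700 < 6,068 ≤ 6,400, so Category B applies.

Category B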